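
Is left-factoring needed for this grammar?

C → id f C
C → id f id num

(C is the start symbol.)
Left-factoring is needed when two productions for the same non-terminal
share a common prefix on the right-hand side.

Productions for C:
  C → id f C
  C → id f id num

Found common prefix 'id f' in productions for C

Answer: Yes, C has productions with common prefix 'id f'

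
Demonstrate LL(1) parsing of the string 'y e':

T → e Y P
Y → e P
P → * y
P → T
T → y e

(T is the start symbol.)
Stack is shown with the top on the left.

Stack  Input  Action
--------------------
T $    y e $  output T → y e
y e $  y e $  match 'y'
e $    e $    match 'e'
$      $      accept

The string is accepted.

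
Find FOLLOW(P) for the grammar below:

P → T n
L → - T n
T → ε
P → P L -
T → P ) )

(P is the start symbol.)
{ $, ')', '-' }

P is the start symbol, so $ ∈ FOLLOW(P).
In P → P L -: P is followed by L '-', add FIRST(L '-') \ {ε} = { '-' }
In T → P ) ): P is followed by ')' ')', add FIRST(')' ')') \ {ε} = { ')' }

Taking the union: FOLLOW(P) = { $, ')', '-' }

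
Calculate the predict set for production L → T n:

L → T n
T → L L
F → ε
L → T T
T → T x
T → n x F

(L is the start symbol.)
{ 'n' }

PREDICT(L → T n) = (FIRST(RHS) \ {ε}) ∪ (FOLLOW(L) if ε ∈ FIRST(RHS), i.e. RHS ⇒* ε)
FIRST(T) = { 'n' }
FIRST(T n) = { 'n' }
ε ∉ FIRST(T n), so FOLLOW(L) is not added.
PREDICT(L → T n) = { 'n' }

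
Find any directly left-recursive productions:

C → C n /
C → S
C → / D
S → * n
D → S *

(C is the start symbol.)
Direct left recursion occurs when N → N α for some non-terminal N (the right-hand side begins with the left-hand side itself).

C → C n /: LEFT RECURSIVE (starts with C)
C → S: starts with S
C → / D: starts with '/'
S → * n: starts with '*'
D → S *: starts with S

The grammar has direct left recursion on: C.

Answer: Yes, C is left-recursive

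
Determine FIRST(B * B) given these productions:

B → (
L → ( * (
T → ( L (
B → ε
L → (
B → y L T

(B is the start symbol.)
{ '(', '*', 'y' }

FIRST sets of the non-terminals involved (from the grammar, by fixed-point iteration):
  FIRST(B) = { '(', 'y', ε }

To compute FIRST(B * B), process the symbols left to right:
Symbol B is a non-terminal. Add FIRST(B) \ {ε} = { '(', 'y' }
B is nullable (ε ∈ FIRST(B)), continue to the next symbol.
Symbol * is a terminal. Add '*' and stop.
FIRST(B * B) = { '(', '*', 'y' }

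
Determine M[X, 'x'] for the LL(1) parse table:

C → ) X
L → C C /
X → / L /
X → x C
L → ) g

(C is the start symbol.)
X → x C

To find M[X, 'x'], we find productions for X where 'x' is in the predict set (PREDICT(N → α) = (FIRST(α) \ {ε}) ∪ (FOLLOW(N) if α ⇒* ε)).

X → / L /: PREDICT = { '/' }
X → x C: PREDICT = { 'x' }
  'x' is in predict set, so this production goes in M[X, 'x']

M[X, 'x'] = X → x C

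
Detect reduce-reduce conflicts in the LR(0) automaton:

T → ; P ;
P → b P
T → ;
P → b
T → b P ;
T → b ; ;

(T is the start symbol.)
A reduce-reduce conflict occurs when an LR(0) state has two complete items [A → α .] and [B → β .] — both call for a reduction, and with no lookahead the parser cannot choose between them.

Augment with T' → T and build the canonical LR(0) collection (I0 = CLOSURE({[T' → . T]}), then GOTO on every symbol after a dot until no new states appear). It has 12 states:
  I0: { [T → . ; P ;], [T → . ;], [T → . b ; ;], [T → . b P ;], [T' → . T] }  — shift
  I1: { [P → . b P], [P → . b], [T → ; . P ;], [T → ; .] }  — shift, reduce
  I2: { [T' → T .] }  — accept
  I3: { [P → . b P], [P → . b], [T → b . ; ;], [T → b . P ;] }  — shift
  I4: { [T → b ; . ;] }  — shift
  I5: { [T → b P . ;] }  — shift
  I6: { [P → . b P], [P → . b], [P → b . P], [P → b .] }  — shift, reduce
  I7: { [P → b P .] }  — reduce
  I8: { [T → b P ; .] }  — reduce
  I9: { [T → b ; ; .] }  — reduce
  I10: { [T → ; P . ;] }  — shift
  I11: { [T → ; P ; .] }  — reduce

No state contains more than one complete item.

Answer: No reduce-reduce conflicts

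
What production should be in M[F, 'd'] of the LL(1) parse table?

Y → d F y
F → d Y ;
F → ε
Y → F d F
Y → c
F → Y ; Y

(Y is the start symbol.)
F → d Y ;, F → ε, F → Y ; Y

To find M[F, 'd'], we find productions for F where 'd' is in the predict set (PREDICT(N → α) = (FIRST(α) \ {ε}) ∪ (FOLLOW(N) if α ⇒* ε)).

Relevant sets:
  FIRST(Y) = { 'c', 'd' }
  FOLLOW(F) = { $, ';', 'd', 'y' }

F → d Y ;: PREDICT = { 'd' }
  'd' is in predict set, so this production goes in M[F, 'd']
F → ε: PREDICT = { $, ';', 'd', 'y' }
  'd' is in predict set, so this production goes in M[F, 'd']
F → Y ; Y: PREDICT = { 'c', 'd' }
  'd' is in predict set, so this production goes in M[F, 'd']

M[F, 'd'] = F → d Y ;, F → ε, F → Y ; Y  (a multiply-defined cell — the grammar is not LL(1))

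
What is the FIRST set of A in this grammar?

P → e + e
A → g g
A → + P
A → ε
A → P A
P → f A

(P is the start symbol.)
{ '+', 'e', 'f', 'g', ε }

FIRST sets of the other non-terminals involved (by the same procedure, iterated to a fixed point):
  FIRST(P) = { 'e', 'f' }

From A → g g:
  - g is a terminal: add 'g' and stop
From A → + P:
  - '+' is a terminal: add '+' and stop
From A → ε:
  - ε-production, so ε ∈ FIRST(A)
From A → P A:
  - P is a non-terminal: add FIRST(P) \ {ε} = { 'e', 'f' }
    P is not nullable, so stop

Collecting: FIRST(A) = { '+', 'e', 'f', 'g', ε }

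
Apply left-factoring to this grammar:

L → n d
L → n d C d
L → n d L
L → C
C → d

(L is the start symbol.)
L → n d L'
L' → ε
L' → C d
L' → L
L → C
C → d

Left-factoring transforms A → αβ₁ | αβ₂ into A → αA' and A' → β₁ | β₂
(α is the longest common prefix among the alternatives). Repeat until
no nonterminal has two alternatives with a common prefix.

Round 1: L has alternatives sharing prefix 'n d'. Introduce L': L → n d L'
  Add: L' → ε
  Add: L' → C d
  Add: L' → L

No remaining common prefixes — done.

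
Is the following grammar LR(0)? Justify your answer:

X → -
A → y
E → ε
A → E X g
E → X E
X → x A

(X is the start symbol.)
Augment with X' → X and build the canonical LR(0) collection (I0 = CLOSURE({[X' → . X]}), then GOTO on every symbol after a dot until no new states appear). It has 11 states:
  I0: { [X → . -], [X → . x A], [X' → . X] }  — shift
  I1: { [X → - .] }  — reduce
  I2: { [X' → X .] }  — accept
  I3: { [A → . E X g], [A → . y], [E → . X E], [E → .], [X → . -], [X → . x A], [X → x . A] }  — shift, reduce
  I4: { [X → x A .] }  — reduce
  I5: { [A → E . X g], [X → . -], [X → . x A] }  — shift
  I6: { [E → . X E], [E → .], [E → X . E], [X → . -], [X → . x A] }  — shift, reduce
  I7: { [A → y .] }  — reduce
  I8: { [E → X E .] }  — reduce
  I9: { [A → E X . g] }  — shift
  I10: { [A → E X g .] }  — reduce

Conflict in state I3:
  Shift-reduce conflict between [E → .] and [A → . y]
So the grammar is NOT LR(0).

Answer: No. Shift-reduce conflict between [E → .] and [A → . y]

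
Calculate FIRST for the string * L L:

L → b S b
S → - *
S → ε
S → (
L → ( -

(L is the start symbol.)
{ '*' }

To compute FIRST(* L L), process the symbols left to right:
Symbol * is a terminal. Add '*' and stop.
FIRST(* L L) = { '*' }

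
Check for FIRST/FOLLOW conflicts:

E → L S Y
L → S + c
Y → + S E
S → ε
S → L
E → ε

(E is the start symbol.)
A FIRST/FOLLOW conflict occurs when a non-terminal N has a nullable alternative N → β (β ⇒* ε) and another alternative N → α with FIRST(α) ∩ FOLLOW(N) ≠ ∅: on such a lookahead the parser cannot decide between expanding α and letting N vanish via β.

Nullable non-terminals: E, S.
FIRST sets used below: FIRST(L) = { '+' }

E: nullable alternative(s) E → ε; FOLLOW(E) = { $ }
  E → L S Y: FIRST \ {ε} = { '+' } — disjoint from FOLLOW(E)
  E → ε: FIRST \ {ε} = { } — this is the only nullable alternative, skip

S: nullable alternative(s) S → ε; FOLLOW(S) = { $, '+' }
  S → ε: FIRST \ {ε} = { } — this is the only nullable alternative, skip
  S → L: FIRST \ {ε} = { '+' } — overlaps FOLLOW(S) on { '+' }: CONFLICT

L, Y have no nullable alternative, so no FIRST/FOLLOW check is needed there.

So the grammar has 1 FIRST/FOLLOW conflict (marked CONFLICT above).

Answer: Yes. S → L with FOLLOW(S) on { '+' }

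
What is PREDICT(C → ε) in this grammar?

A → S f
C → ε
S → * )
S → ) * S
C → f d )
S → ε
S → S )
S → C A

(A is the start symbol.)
PREDICT(C → ε) = (FIRST(RHS) \ {ε}) ∪ (FOLLOW(C) if ε ∈ FIRST(RHS), i.e. RHS ⇒* ε)
The right-hand side is ε (FIRST(ε) = { ε }), so the predict set is FOLLOW(C) = { ')', '*', 'f' }
PREDICT(C → ε) = { ')', '*', 'f' }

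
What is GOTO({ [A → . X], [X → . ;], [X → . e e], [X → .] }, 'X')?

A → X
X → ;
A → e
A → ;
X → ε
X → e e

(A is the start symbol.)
GOTO(I, 'X') = CLOSURE({ [A → αX.β] : [A → α.Xβ] ∈ I, X = 'X' })

Items with dot before 'X', with the dot advanced:
  [A → . X] → [A → X .]
Closure adds nothing (no advanced item has the dot before a non-terminal).

GOTO = { [A → X .] }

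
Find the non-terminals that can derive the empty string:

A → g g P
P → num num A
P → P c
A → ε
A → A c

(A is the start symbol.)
{ 'A' }

A non-terminal is nullable if it can derive ε (the empty string): either it has an ε-production, or it has a production whose right-hand side consists entirely of nullable non-terminals.

ε-productions: A → ε
So A is immediately nullable.
No further non-terminal can be added: every production for the remaining non-terminals contains a terminal or a non-nullable non-terminal.
Nullable = { 'A' }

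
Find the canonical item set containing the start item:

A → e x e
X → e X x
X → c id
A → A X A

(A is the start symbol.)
First, augment the grammar with A' → A
I₀ = CLOSURE({ [A' → . A] }):
  [A' → . A] has the dot before A: add [A → . e x e], [A → . A X A]
No further items can be added.

I₀ = { [A → . A X A], [A → . e x e], [A' → . A] }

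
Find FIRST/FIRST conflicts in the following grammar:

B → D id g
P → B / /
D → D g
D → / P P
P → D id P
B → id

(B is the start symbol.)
FIRST sets of the non-terminals at (or reachable through a nullable prefix from) the front of some alternative:
  FIRST(D) = { '/' }
  FIRST(B) = { '/', 'id' }

Productions for B:
  B → D id g: FIRST = { '/' }
  B → id: FIRST = { 'id' }
Productions for P:
  P → B / /: FIRST = { '/', 'id' }
  P → D id P: FIRST = { '/' }
Productions for D:
  D → D g: FIRST = { '/' }
  D → / P P: FIRST = { '/' }

Conflict for P: P → B / / and P → D id P
  Overlap: { '/' }
Conflict for D: D → D g and D → / P P
  Overlap: { '/' }

Answer: Yes. P → B '/' '/' / P → D id P on { '/' }; D → D g / D → '/' P P on { '/' }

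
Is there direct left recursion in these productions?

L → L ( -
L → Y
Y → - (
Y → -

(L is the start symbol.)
L → L ( -: LEFT RECURSIVE (starts with L)
L → Y: starts with Y
Y → - (: starts with '-'
Y → -: starts with '-'

The grammar has direct left recursion on: L.

Answer: Yes, L is left-recursive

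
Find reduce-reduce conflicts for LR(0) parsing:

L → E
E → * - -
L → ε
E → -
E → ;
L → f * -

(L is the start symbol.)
A reduce-reduce conflict occurs when an LR(0) state has two complete items [A → α .] and [B → β .] — both call for a reduction, and with no lookahead the parser cannot choose between them.

Augment with L' → L and build the canonical LR(0) collection (I0 = CLOSURE({[L' → . L]}), then GOTO on every symbol after a dot until no new states appear). It has 11 states:
  I0: { [E → . * - -], [E → . -], [E → . ;], [L → . E], [L → . f * -], [L → .], [L' → . L] }  — shift, reduce
  I1: { [E → * . - -] }  — shift
  I2: { [E → - .] }  — reduce
  I3: { [E → ; .] }  — reduce
  I4: { [L → E .] }  — reduce
  I5: { [L' → L .] }  — accept
  I6: { [L → f . * -] }  — shift
  I7: { [L → f * . -] }  — shift
  I8: { [L → f * - .] }  — reduce
  I9: { [E → * - . -] }  — shift
  I10: { [E → * - - .] }  — reduce

No state contains more than one complete item.

Answer: No reduce-reduce conflicts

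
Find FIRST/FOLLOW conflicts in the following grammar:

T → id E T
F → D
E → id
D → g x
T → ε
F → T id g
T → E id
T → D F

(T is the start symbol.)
A FIRST/FOLLOW conflict occurs when a non-terminal N has a nullable alternative N → β (β ⇒* ε) and another alternative N → α with FIRST(α) ∩ FOLLOW(N) ≠ ∅: on such a lookahead the parser cannot decide between expanding α and letting N vanish via β.

Nullable non-terminals: T.
FIRST sets used below: FIRST(E) = { 'id' }, FIRST(D) = { 'g' }

T: nullable alternative(s) T → ε; FOLLOW(T) = { $, 'id' }
  T → id E T: FIRST \ {ε} = { 'id' } — overlaps FOLLOW(T) on { 'id' }: CONFLICT
  T → ε: FIRST \ {ε} = { } — this is the only nullable alternative, skip
  T → E id: FIRST \ {ε} = { 'id' } — overlaps FOLLOW(T) on { 'id' }: CONFLICT
  T → D F: FIRST \ {ε} = { 'g' } — disjoint from FOLLOW(T)

D, E, F have no nullable alternative, so no FIRST/FOLLOW check is needed there.

So the grammar has 2 FIRST/FOLLOW conflicts (marked CONFLICT above).

Answer: Yes. T → id E T with FOLLOW(T) on { 'id' }; T → E id with FOLLOW(T) on { 'id' }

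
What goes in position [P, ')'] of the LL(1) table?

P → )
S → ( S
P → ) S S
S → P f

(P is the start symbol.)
To find M[P, ')'], we find productions for P where ')' is in the predict set (PREDICT(N → α) = (FIRST(α) \ {ε}) ∪ (FOLLOW(N) if α ⇒* ε)).

P → ): PREDICT = { ')' }
  ')' is in predict set, so this production goes in M[P, ')']
P → ) S S: PREDICT = { ')' }
  ')' is in predict set, so this production goes in M[P, ')']

M[P, ')'] = P → ), P → ) S S  (a multiply-defined cell — the grammar is not LL(1))

Answer: P → ), P → ) S S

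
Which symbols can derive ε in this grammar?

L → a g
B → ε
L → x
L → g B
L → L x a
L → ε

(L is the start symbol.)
{ 'B', 'L' }

A non-terminal is nullable if it can derive ε (the empty string): either it has an ε-production, or it has a production whose right-hand side consists entirely of nullable non-terminals.

ε-productions: B → ε, L → ε
So B, L are immediately nullable.
Every non-terminal is now nullable.
Nullable = { 'B', 'L' }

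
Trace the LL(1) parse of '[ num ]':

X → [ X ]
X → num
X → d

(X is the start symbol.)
Stack is shown with the top on the left.

Stack    Input      Action
--------------------------
X $      [ num ] $  output X → [ X ]
[ X ] $  [ num ] $  match '['
X ] $    num ] $    output X → num
num ] $  num ] $    match 'num'
] $      ] $        match ']'
$        $          accept

The string is accepted.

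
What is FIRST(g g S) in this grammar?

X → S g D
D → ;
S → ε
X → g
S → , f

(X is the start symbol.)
To compute FIRST(g g S), process the symbols left to right:
Symbol g is a terminal. Add 'g' and stop.
FIRST(g g S) = { 'g' }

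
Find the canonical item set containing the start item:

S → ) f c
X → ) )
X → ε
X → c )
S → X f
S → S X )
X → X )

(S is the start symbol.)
First, augment the grammar with S' → S
I₀ = CLOSURE({ [S' → . S] }):
  [S' → . S] has the dot before S: add [S → . ) f c], [S → . X f], [S → . S X )]
  [S → . X f] has the dot before X: add [X → . ) )], [X → .], [X → . c )], [X → . X )]
No further items can be added.

I₀ = { [S → . ) f c], [S → . S X )], [S → . X f], [S' → . S], [X → . ) )], [X → . X )], [X → . c )], [X → .] }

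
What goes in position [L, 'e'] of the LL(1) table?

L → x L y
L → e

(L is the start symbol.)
L → e

To find M[L, 'e'], we find productions for L where 'e' is in the predict set (PREDICT(N → α) = (FIRST(α) \ {ε}) ∪ (FOLLOW(N) if α ⇒* ε)).

L → x L y: PREDICT = { 'x' }
L → e: PREDICT = { 'e' }
  'e' is in predict set, so this production goes in M[L, 'e']

M[L, 'e'] = L → e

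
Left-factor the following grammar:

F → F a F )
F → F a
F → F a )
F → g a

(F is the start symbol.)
F → F a F'
F' → F )
F' → ε
F' → )
F → g a

Left-factoring transforms A → αβ₁ | αβ₂ into A → αA' and A' → β₁ | β₂
(α is the longest common prefix among the alternatives). Repeat until
no nonterminal has two alternatives with a common prefix.

Round 1: F has alternatives sharing prefix 'F a'. Introduce F': F → F a F'
  Add: F' → F )
  Add: F' → ε
  Add: F' → )

No remaining common prefixes — done.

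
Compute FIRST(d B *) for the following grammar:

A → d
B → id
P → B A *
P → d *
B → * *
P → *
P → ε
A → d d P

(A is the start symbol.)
{ 'd' }

To compute FIRST(d B *), process the symbols left to right:
Symbol d is a terminal. Add 'd' and stop.
FIRST(d B *) = { 'd' }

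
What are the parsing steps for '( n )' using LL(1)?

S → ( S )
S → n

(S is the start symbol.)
LL(1) parsing maintains a stack (initially the start symbol over $) and the input. At each step: if the stack top is a terminal, match it against the current input token; if it is a non-terminal N, replace it with the RHS of M[N, lookahead] (the unique production whose predict set contains the lookahead).

Stack is shown with the top on the left.

Stack    Input    Action
------------------------
S $      ( n ) $  output S → ( S )
( S ) $  ( n ) $  match '('
S ) $    n ) $    output S → n
n ) $    n ) $    match 'n'
) $      ) $      match ')'
$        $        accept

The string is accepted.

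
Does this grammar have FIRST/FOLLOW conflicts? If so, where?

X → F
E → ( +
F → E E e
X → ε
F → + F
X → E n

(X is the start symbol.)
No FIRST/FOLLOW conflicts.

A FIRST/FOLLOW conflict occurs when a non-terminal N has a nullable alternative N → β (β ⇒* ε) and another alternative N → α with FIRST(α) ∩ FOLLOW(N) ≠ ∅: on such a lookahead the parser cannot decide between expanding α and letting N vanish via β.

Nullable non-terminals: X.
FIRST sets used below: FIRST(F) = { '(', '+' }, FIRST(E) = { '(' }

X: nullable alternative(s) X → ε; FOLLOW(X) = { $ }
  X → F: FIRST \ {ε} = { '(', '+' } — disjoint from FOLLOW(X)
  X → ε: FIRST \ {ε} = { } — this is the only nullable alternative, skip
  X → E n: FIRST \ {ε} = { '(' } — disjoint from FOLLOW(X)

E, F have no nullable alternative, so no FIRST/FOLLOW check is needed there.

No FIRST/FOLLOW conflicts found.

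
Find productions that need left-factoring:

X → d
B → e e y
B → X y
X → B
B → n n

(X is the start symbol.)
No, left-factoring is not needed

Left-factoring is needed when two productions for the same non-terminal
share a common prefix on the right-hand side.

Productions for X:
  X → d
  X → B
Productions for B:
  B → e e y
  B → X y
  B → n n

No common prefixes found.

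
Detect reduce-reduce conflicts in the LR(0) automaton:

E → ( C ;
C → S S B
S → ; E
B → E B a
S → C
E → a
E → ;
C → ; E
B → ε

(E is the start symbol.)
A reduce-reduce conflict occurs when an LR(0) state has two complete items [A → α .] and [B → β .] — both call for a reduction, and with no lookahead the parser cannot choose between them.

Augment with E' → E and build the canonical LR(0) collection (I0 = CLOSURE({[E' → . E]}), then GOTO on every symbol after a dot until no new states appear). It has 17 states:
  I0: { [E → . ( C ;], [E → . ;], [E → . a], [E' → . E] }  — shift
  I1: { [C → . ; E], [C → . S S B], [E → ( . C ;], [S → . ; E], [S → . C] }  — shift
  I2: { [E → ; .] }  — reduce
  I3: { [E' → E .] }  — accept
  I4: { [E → a .] }  — reduce
  I5: { [C → ; . E], [E → . ( C ;], [E → . ;], [E → . a], [S → ; . E] }  — shift
  I6: { [E → ( C . ;], [S → C .] }  — shift, reduce
  I7: { [C → . ; E], [C → . S S B], [C → S . S B], [S → . ; E], [S → . C] }  — shift
  I8: { [S → C .] }  — reduce
  I9: { [B → . E B a], [B → .], [C → . ; E], [C → . S S B], [C → S . S B], [C → S S . B], [E → . ( C ;], [E → . ;], [E → . a], [S → . ; E], [S → . C] }  — shift, reduce
  I10: { [C → ; . E], [E → . ( C ;], [E → . ;], [E → . a], [E → ; .], [S → ; . E] }  — shift, reduce
  I11: { [C → S S B .] }  — reduce
  I12: { [B → . E B a], [B → .], [B → E . B a], [E → . ( C ;], [E → . ;], [E → . a] }  — shift, reduce
  I13: { [B → E B . a] }  — shift
  I14: { [B → E B a .] }  — reduce
  I15: { [C → ; E .], [S → ; E .] }  — 2 reduces
  I16: { [E → ( C ; .] }  — reduce

I15 contains complete items [C → ; E .], [S → ; E .] — reduce-reduce conflict.

Answer: Yes — I15: [C → ; E .] vs [S → ; E .]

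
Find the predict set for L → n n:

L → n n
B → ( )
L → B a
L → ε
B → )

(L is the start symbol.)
PREDICT(L → n n) = (FIRST(RHS) \ {ε}) ∪ (FOLLOW(L) if ε ∈ FIRST(RHS), i.e. RHS ⇒* ε)
FIRST(n n) = { 'n' }
ε ∉ FIRST(n n), so FOLLOW(L) is not added.
PREDICT(L → n n) = { 'n' }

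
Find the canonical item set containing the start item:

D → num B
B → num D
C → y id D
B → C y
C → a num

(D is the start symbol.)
{ [D → . num B], [D' → . D] }

First, augment the grammar with D' → D
I₀ = CLOSURE({ [D' → . D] }):
  [D' → . D] has the dot before D: add [D → . num B]
No further items can be added.

I₀ = { [D → . num B], [D' → . D] }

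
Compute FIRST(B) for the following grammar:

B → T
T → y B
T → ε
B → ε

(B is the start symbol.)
To compute FIRST(B), examine every production with B on the left-hand side, reading each right-hand side left to right until a non-nullable symbol is reached.

FIRST sets of the other non-terminals involved (by the same procedure, iterated to a fixed point):
  FIRST(T) = { 'y', ε }

From B → T:
  - T is a non-terminal: add FIRST(T) \ {ε} = { 'y' }
    T is nullable and nothing follows, so the whole right-hand side can vanish: ε ∈ FIRST(B)
From B → ε:
  - ε-production, so ε ∈ FIRST(B)

Collecting: FIRST(B) = { 'y', ε }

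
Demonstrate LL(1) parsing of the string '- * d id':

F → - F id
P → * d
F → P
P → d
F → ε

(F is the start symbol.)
LL(1) parsing maintains a stack (initially the start symbol over $) and the input. At each step: if the stack top is a terminal, match it against the current input token; if it is a non-terminal N, replace it with the RHS of M[N, lookahead] (the unique production whose predict set contains the lookahead).

Stack is shown with the top on the left.

Stack     Input       Action
----------------------------
F $       - * d id $  output F → - F id
- F id $  - * d id $  match '-'
F id $    * d id $    output F → P
P id $    * d id $    output P → * d
* d id $  * d id $    match '*'
d id $    d id $      match 'd'
id $      id $        match 'id'
$         $           accept

The string is accepted.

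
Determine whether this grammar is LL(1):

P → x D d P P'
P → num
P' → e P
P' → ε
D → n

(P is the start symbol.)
A grammar is LL(1) if for each non-terminal N with multiple productions, the predict sets of those productions are pairwise disjoint, where PREDICT(N → α) = (FIRST(α) \ {ε}) ∪ (FOLLOW(N) if α ⇒* ε).

Relevant sets:
  FOLLOW(P') = { $, 'e' }

For P:
  PREDICT(P → x D d P P') = { 'x' }
  PREDICT(P → num) = { 'num' }
For P':
  PREDICT(P' → e P) = { 'e' }
  PREDICT(P' → ε) = { $, 'e' }
D has a single production, so nothing to check there.

Conflict found: Predict set conflict for P': { 'e' }
The grammar is NOT LL(1).

Answer: No. Predict set conflict for P': { 'e' }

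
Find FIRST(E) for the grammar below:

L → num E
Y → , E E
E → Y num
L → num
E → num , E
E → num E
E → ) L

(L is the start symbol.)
To compute FIRST(E), examine every production with E on the left-hand side, reading each right-hand side left to right until a non-nullable symbol is reached.

FIRST sets of the other non-terminals involved (by the same procedure, iterated to a fixed point):
  FIRST(Y) = { ',' }

From E → Y num:
  - Y is a non-terminal: add FIRST(Y) \ {ε} = { ',' }
    Y is not nullable, so stop
From E → num , E:
  - num is a terminal: add 'num' and stop
From E → num E:
  - num is a terminal: add 'num' and stop
From E → ) L:
  - ')' is a terminal: add ')' and stop

Collecting: FIRST(E) = { ')', ',', 'num' }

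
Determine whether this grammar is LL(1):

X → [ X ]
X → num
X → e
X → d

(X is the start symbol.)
Yes, the grammar is LL(1).

A grammar is LL(1) if for each non-terminal N with multiple productions, the predict sets of those productions are pairwise disjoint, where PREDICT(N → α) = (FIRST(α) \ {ε}) ∪ (FOLLOW(N) if α ⇒* ε).

For X:
  PREDICT(X → '[' X ']') = { '[' }
  PREDICT(X → num) = { 'num' }
  PREDICT(X → e) = { 'e' }
  PREDICT(X → d) = { 'd' }

All predict sets are disjoint. The grammar IS LL(1).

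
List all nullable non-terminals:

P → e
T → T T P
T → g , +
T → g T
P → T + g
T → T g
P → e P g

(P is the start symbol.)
None

There are no ε-productions, so no non-terminal can derive ε.
No non-terminals are nullable.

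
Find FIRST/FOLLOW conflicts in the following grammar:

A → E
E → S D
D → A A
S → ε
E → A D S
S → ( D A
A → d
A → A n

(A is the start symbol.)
A FIRST/FOLLOW conflict occurs when a non-terminal N has a nullable alternative N → β (β ⇒* ε) and another alternative N → α with FIRST(α) ∩ FOLLOW(N) ≠ ∅: on such a lookahead the parser cannot decide between expanding α and letting N vanish via β.

Nullable non-terminals: S.

S: nullable alternative(s) S → ε; FOLLOW(S) = { $, '(', 'd', 'n' }
  S → ε: FIRST \ {ε} = { } — this is the only nullable alternative, skip
  S → ( D A: FIRST \ {ε} = { '(' } — overlaps FOLLOW(S) on { '(' }: CONFLICT

A, D, E have no nullable alternative, so no FIRST/FOLLOW check is needed there.

So the grammar has 1 FIRST/FOLLOW conflict (marked CONFLICT above).

Answer: Yes. S → '(' D A with FOLLOW(S) on { '(' }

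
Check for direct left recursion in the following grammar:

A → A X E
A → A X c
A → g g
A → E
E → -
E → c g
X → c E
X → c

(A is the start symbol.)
Yes, A is left-recursive

Direct left recursion occurs when N → N α for some non-terminal N (the right-hand side begins with the left-hand side itself).

A → A X E: LEFT RECURSIVE (starts with A)
A → A X c: LEFT RECURSIVE (starts with A)
A → g g: starts with g
A → E: starts with E
E → -: starts with '-'
E → c g: starts with c
X → c E: starts with c
X → c: starts with c

The grammar has direct left recursion on: A.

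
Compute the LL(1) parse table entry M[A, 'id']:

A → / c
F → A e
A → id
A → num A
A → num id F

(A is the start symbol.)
To find M[A, 'id'], we find productions for A where 'id' is in the predict set (PREDICT(N → α) = (FIRST(α) \ {ε}) ∪ (FOLLOW(N) if α ⇒* ε)).

A → / c: PREDICT = { '/' }
A → id: PREDICT = { 'id' }
  'id' is in predict set, so this production goes in M[A, 'id']
A → num A: PREDICT = { 'num' }
A → num id F: PREDICT = { 'num' }

M[A, 'id'] = A → id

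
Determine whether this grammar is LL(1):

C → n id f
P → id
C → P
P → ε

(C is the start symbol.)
Yes, the grammar is LL(1).

A grammar is LL(1) if for each non-terminal N with multiple productions, the predict sets of those productions are pairwise disjoint, where PREDICT(N → α) = (FIRST(α) \ {ε}) ∪ (FOLLOW(N) if α ⇒* ε).

Relevant sets:
  FIRST(P) = { 'id', ε }
  FOLLOW(C) = { $ }
  FOLLOW(P) = { $ }

For C:
  PREDICT(C → n id f) = { 'n' }
  PREDICT(C → P) = { $, 'id' }
For P:
  PREDICT(P → id) = { 'id' }
  PREDICT(P → ε) = { $ }

All predict sets are disjoint. The grammar IS LL(1).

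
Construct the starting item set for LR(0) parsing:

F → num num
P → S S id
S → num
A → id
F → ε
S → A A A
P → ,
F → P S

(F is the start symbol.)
First, augment the grammar with F' → F
I₀ = CLOSURE({ [F' → . F] }):
  [F' → . F] has the dot before F: add [F → . num num], [F → .], [F → . P S]
  [F → . P S] has the dot before P: add [P → . S S id], [P → . ,]
  [P → . S S id] has the dot before S: add [S → . num], [S → . A A A]
  [S → . A A A] has the dot before A: add [A → . id]
No further items can be added.

I₀ = { [A → . id], [F → . P S], [F → . num num], [F → .], [F' → . F], [P → . ,], [P → . S S id], [S → . A A A], [S → . num] }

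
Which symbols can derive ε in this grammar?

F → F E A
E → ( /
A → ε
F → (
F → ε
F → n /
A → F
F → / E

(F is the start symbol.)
ε-productions: A → ε, F → ε
So A, F are immediately nullable.
No further non-terminal can be added: every production for the remaining non-terminals contains a terminal or a non-nullable non-terminal.
Nullable = { 'A', 'F' }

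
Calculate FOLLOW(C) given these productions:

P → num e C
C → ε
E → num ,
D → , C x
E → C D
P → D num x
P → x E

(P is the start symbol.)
In P → num e C: C is at the end, add FOLLOW(P)
In D → , C x: C is followed by x, add FIRST(x) \ {ε} = { 'x' }
In E → C D: C is followed by D, add FIRST(D) \ {ε} = { ',' }

The FOLLOW sets referred to above (computed the same way, to a fixed point):
  FOLLOW(P) = { $ }

Taking the union: FOLLOW(C) = { $, ',', 'x' }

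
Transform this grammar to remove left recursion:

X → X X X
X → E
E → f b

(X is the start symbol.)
X → E X'
X' → X X X'
X' → ε
E → f b

X is directly left-recursive. The standard transformation for
  A → A α₁ | ... | A α_m | β₁ | ... | β_n
is
  A  → β₁ A' | ... | β_n A'
  A' → α₁ A' | ... | α_m A' | ε

X → E becomes X → E X'
X → X X X becomes X' → X X X'
Add X' → ε

Productions for other non-terminals are unchanged:
  E → f b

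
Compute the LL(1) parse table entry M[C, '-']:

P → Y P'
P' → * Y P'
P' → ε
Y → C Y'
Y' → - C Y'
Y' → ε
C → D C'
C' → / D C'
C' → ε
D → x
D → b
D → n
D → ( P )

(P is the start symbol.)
To find M[C, '-'], we find productions for C where '-' is in the predict set (PREDICT(N → α) = (FIRST(α) \ {ε}) ∪ (FOLLOW(N) if α ⇒* ε)).

Relevant sets:
  FIRST(D) = { '(', 'b', 'n', 'x' }

C → D C': PREDICT = { '(', 'b', 'n', 'x' }

M[C, '-'] is empty (no production applies)

Answer: Empty (error entry)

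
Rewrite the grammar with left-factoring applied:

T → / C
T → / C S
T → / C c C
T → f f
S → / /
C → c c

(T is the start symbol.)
Left-factoring transforms A → αβ₁ | αβ₂ into A → αA' and A' → β₁ | β₂
(α is the longest common prefix among the alternatives). Repeat until
no nonterminal has two alternatives with a common prefix.

Round 1: T has alternatives sharing prefix '/ C'. Introduce T': T → / C T'
  Add: T' → ε
  Add: T' → S
  Add: T' → c C

No remaining common prefixes — done.

Resulting grammar:
T → / C T'
T' → ε
T' → S
T' → c C
T → f f
S → / /
C → c c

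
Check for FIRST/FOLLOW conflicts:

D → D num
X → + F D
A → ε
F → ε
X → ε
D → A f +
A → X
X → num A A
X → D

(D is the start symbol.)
Nullable non-terminals: A, F, X.
FIRST sets used below: FIRST(X) = { '+', 'f', 'num', ε }, FIRST(D) = { '+', 'f', 'num' }

A: nullable alternative(s) A → ε, A → X; FOLLOW(A) = { '+', 'f', 'num' }
  A → ε: FIRST \ {ε} = { } — disjoint from FOLLOW(A)
  A → X: FIRST \ {ε} = { '+', 'f', 'num' } — overlaps FOLLOW(A) on { '+', 'f', 'num' }: CONFLICT
F has a nullable alternative but only one production, so nothing to check.

X: nullable alternative(s) X → ε; FOLLOW(X) = { '+', 'f', 'num' }
  X → + F D: FIRST \ {ε} = { '+' } — overlaps FOLLOW(X) on { '+' }: CONFLICT
  X → ε: FIRST \ {ε} = { } — this is the only nullable alternative, skip
  X → num A A: FIRST \ {ε} = { 'num' } — overlaps FOLLOW(X) on { 'num' }: CONFLICT
  X → D: FIRST \ {ε} = { '+', 'f', 'num' } — overlaps FOLLOW(X) on { '+', 'f', 'num' }: CONFLICT

D has no nullable alternative, so no FIRST/FOLLOW check is needed there.

So the grammar has 4 FIRST/FOLLOW conflicts (marked CONFLICT above).

Answer: Yes. X → '+' F D with FOLLOW(X) on { '+' }; X → num A A with FOLLOW(X) on { 'num' }; X → D with FOLLOW(X) on { '+', 'f', 'num' }; A → X with FOLLOW(A) on { '+', 'f', 'num' }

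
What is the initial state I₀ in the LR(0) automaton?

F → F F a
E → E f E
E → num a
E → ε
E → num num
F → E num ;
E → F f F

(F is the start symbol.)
{ [E → . E f E], [E → . F f F], [E → . num a], [E → . num num], [E → .], [F → . E num ;], [F → . F F a], [F' → . F] }

First, augment the grammar with F' → F
I₀ = CLOSURE({ [F' → . F] }):
  [F' → . F] has the dot before F: add [F → . F F a], [F → . E num ;]
  [F → . E num ;] has the dot before E: add [E → . E f E], [E → . num a], [E → .], [E → . num num], [E → . F f F]
No further items can be added.

I₀ = { [E → . E f E], [E → . F f F], [E → . num a], [E → . num num], [E → .], [F → . E num ;], [F → . F F a], [F' → . F] }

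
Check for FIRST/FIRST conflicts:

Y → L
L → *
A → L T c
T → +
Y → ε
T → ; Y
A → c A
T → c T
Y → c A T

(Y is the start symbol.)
A FIRST/FIRST conflict occurs when two productions N → α and N → β for the same non-terminal have FIRST(α) ∩ FIRST(β) ≠ ∅ (with ε ∈ FIRST of a nullable right-hand side, so two nullable alternatives also conflict).

FIRST sets of the non-terminals at (or reachable through a nullable prefix from) the front of some alternative:
  FIRST(L) = { '*' }

Productions for Y:
  Y → L: FIRST = { '*' }
  Y → ε: FIRST = { ε }
  Y → c A T: FIRST = { 'c' }
Productions for A:
  A → L T c: FIRST = { '*' }
  A → c A: FIRST = { 'c' }
Productions for T:
  T → +: FIRST = { '+' }
  T → ; Y: FIRST = { ';' }
  T → c T: FIRST = { 'c' }
L has only one production, so no FIRST/FIRST conflict is possible there.

All alternatives of each non-terminal have pairwise disjoint FIRST sets.

Answer: No FIRST/FIRST conflicts.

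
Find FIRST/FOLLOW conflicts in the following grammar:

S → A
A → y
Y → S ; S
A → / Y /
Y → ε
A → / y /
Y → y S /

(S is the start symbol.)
A FIRST/FOLLOW conflict occurs when a non-terminal N has a nullable alternative N → β (β ⇒* ε) and another alternative N → α with FIRST(α) ∩ FOLLOW(N) ≠ ∅: on such a lookahead the parser cannot decide between expanding α and letting N vanish via β.

Nullable non-terminals: Y.
FIRST sets used below: FIRST(S) = { '/', 'y' }

Y: nullable alternative(s) Y → ε; FOLLOW(Y) = { '/' }
  Y → S ; S: FIRST \ {ε} = { '/', 'y' } — overlaps FOLLOW(Y) on { '/' }: CONFLICT
  Y → ε: FIRST \ {ε} = { } — this is the only nullable alternative, skip
  Y → y S /: FIRST \ {ε} = { 'y' } — disjoint from FOLLOW(Y)

A, S have no nullable alternative, so no FIRST/FOLLOW check is needed there.

So the grammar has 1 FIRST/FOLLOW conflict (marked CONFLICT above).

Answer: Yes. Y → S ';' S with FOLLOW(Y) on { '/' }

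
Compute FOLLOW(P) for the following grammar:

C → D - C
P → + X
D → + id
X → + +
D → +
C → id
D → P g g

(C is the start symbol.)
To compute FOLLOW(P), find every occurrence of P on a right-hand side N → α P β: add FIRST(β) \ {ε}, and if β is empty or nullable also add FOLLOW(N). Iterate to a fixed point.

In D → P g g: P is followed by g g, add FIRST(g g) \ {ε} = { 'g' }

Taking the union: FOLLOW(P) = { 'g' }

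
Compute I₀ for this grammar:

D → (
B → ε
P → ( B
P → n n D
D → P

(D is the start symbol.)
First, augment the grammar with D' → D
I₀ = CLOSURE({ [D' → . D] }):
  [D' → . D] has the dot before D: add [D → . (], [D → . P]
  [D → . P] has the dot before P: add [P → . ( B], [P → . n n D]
No further items can be added.

I₀ = { [D → . (], [D → . P], [D' → . D], [P → . ( B], [P → . n n D] }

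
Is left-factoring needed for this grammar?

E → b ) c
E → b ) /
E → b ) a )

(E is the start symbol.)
Left-factoring is needed when two productions for the same non-terminal
share a common prefix on the right-hand side.

Productions for E:
  E → b ) c
  E → b ) /
  E → b ) a )

Found common prefix 'b )' in productions for E

Answer: Yes, E has productions with common prefix 'b )'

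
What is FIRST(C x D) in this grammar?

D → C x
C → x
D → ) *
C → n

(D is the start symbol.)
{ 'n', 'x' }

FIRST sets of the non-terminals involved (from the grammar, by fixed-point iteration):
  FIRST(C) = { 'n', 'x' }

To compute FIRST(C x D), process the symbols left to right:
Symbol C is a non-terminal. Add FIRST(C) \ {ε} = { 'n', 'x' }
C is not nullable (ε ∉ FIRST(C)), so stop here.
FIRST(C x D) = { 'n', 'x' }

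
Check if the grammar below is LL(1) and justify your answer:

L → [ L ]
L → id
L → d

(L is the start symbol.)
A grammar is LL(1) if for each non-terminal N with multiple productions, the predict sets of those productions are pairwise disjoint, where PREDICT(N → α) = (FIRST(α) \ {ε}) ∪ (FOLLOW(N) if α ⇒* ε).

For L:
  PREDICT(L → '[' L ']') = { '[' }
  PREDICT(L → id) = { 'id' }
  PREDICT(L → d) = { 'd' }

All predict sets are disjoint. The grammar IS LL(1).

Answer: Yes, the grammar is LL(1).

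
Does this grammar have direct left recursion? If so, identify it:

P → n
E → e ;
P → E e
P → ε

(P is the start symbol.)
No direct left recursion

P → n: starts with n
E → e ;: starts with e
P → E e: starts with E
P → ε: starts with ε

No direct left recursion found.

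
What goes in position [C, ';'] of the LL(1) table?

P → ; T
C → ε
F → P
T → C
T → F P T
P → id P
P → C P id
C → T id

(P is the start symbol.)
C → ε, C → T id

To find M[C, ';'], we find productions for C where ';' is in the predict set (PREDICT(N → α) = (FIRST(α) \ {ε}) ∪ (FOLLOW(N) if α ⇒* ε)).

Relevant sets:
  FIRST(T) = { ';', 'id', ε }
  FOLLOW(C) = { $, ';', 'id' }

C → ε: PREDICT = { $, ';', 'id' }
  ';' is in predict set, so this production goes in M[C, ';']
C → T id: PREDICT = { ';', 'id' }
  ';' is in predict set, so this production goes in M[C, ';']

M[C, ';'] = C → ε, C → T id  (a multiply-defined cell — the grammar is not LL(1))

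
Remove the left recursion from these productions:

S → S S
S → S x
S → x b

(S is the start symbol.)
S is directly left-recursive. The standard transformation for
  A → A α₁ | ... | A α_m | β₁ | ... | β_n
is
  A  → β₁ A' | ... | β_n A'
  A' → α₁ A' | ... | α_m A' | ε

S → x b becomes S → x b S'
S → S S becomes S' → S S'
S → S x becomes S' → x S'
Add S' → ε

Resulting grammar:
S → x b S'
S' → S S'
S' → x S'
S' → ε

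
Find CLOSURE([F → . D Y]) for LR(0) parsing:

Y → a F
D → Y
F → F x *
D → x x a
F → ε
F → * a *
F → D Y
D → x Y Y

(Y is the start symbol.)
{ [D → . Y], [D → . x Y Y], [D → . x x a], [F → . D Y], [Y → . a F] }

Start with: [F → . D Y]
  [F → . D Y] has the dot before D: add [D → . Y], [D → . x x a], [D → . x Y Y]
  [D → . Y] has the dot before Y: add [Y → . a F]
No further items can be added.

CLOSURE = { [D → . Y], [D → . x Y Y], [D → . x x a], [F → . D Y], [Y → . a F] }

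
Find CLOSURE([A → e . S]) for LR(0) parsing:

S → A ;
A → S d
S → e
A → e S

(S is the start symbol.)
To compute CLOSURE, for each item [A → α.Bβ] where B is a non-terminal, add [B → .γ] for all productions B → γ; repeat for the newly added items until nothing changes.

Start with: [A → e . S]
  [A → e . S] has the dot before S: add [S → . A ;], [S → . e]
  [S → . A ;] has the dot before A: add [A → . S d], [A → . e S]
No further items can be added.

CLOSURE = { [A → . S d], [A → . e S], [A → e . S], [S → . A ;], [S → . e] }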